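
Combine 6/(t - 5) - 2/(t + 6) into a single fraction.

Common denominator (t - 5)(t + 6). Numerator: 6(t + 6) - 2(t - 5) = (6t + 36) - (2t - 10) = 4t + 46
Result: (4t + 46)/[(t - 5)(t + 6)]


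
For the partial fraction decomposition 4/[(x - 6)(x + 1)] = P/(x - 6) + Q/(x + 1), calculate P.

Cover-up at x = 6: P = 4/(6 + 1) = 4/7


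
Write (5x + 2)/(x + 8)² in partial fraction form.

(5x + 2) = α(x + 8) + β. At x = -8: β = 5·(-8) + 2 = -38. Coeff of x: α = 5
Result: 5/(x + 8) - 38/(x + 8)²


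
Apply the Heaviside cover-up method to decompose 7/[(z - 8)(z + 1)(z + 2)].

Cover (z - 8), z=8: A = 7/[(8 + 1)(8 + 2)] = 7/90. Cover (z + 1), z=-1: B = 7/[(-1 - 8)(-1 + 2)] = -7/9. Cover (z + 2), z=-2: C = 7/[(-2 - 8)(-2 + 1)] = 7/10.
Result: (7/90)/(z - 8) - (7/9)/(z + 1) + (7/10)/(z + 2)


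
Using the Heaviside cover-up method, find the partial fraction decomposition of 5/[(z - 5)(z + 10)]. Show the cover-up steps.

Cover (z - 5): set z=5, get α = 5/(5 + 10) = 1/3. Cover (z + 10): set z=-10, get β = 5/(-10 - 5) = -1/3.
Result: (1/3)/(z - 5) - (1/3)/(z + 10)


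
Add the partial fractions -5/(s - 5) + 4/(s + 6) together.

Common denominator (s - 5)(s + 6). Numerator: -5(s + 6) + 4(s - 5) = (-5s - 30) + (4s - 20) = -s - 50
Result: (-s - 50)/[(s - 5)(s + 6)]


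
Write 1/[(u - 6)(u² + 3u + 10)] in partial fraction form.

Cover-up at u = 6: P = 1/(6² + 3·6 + 10) = 1/64. Then Q = -P = -1/64, R = -P·(3 + 6) = -9/64
Result: (1/64)/(u - 6) - ((1/64)u + 9/64)/(u² + 3u + 10)


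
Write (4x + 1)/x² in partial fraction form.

(4x + 1) = Px + Q. At x = 0: Q = 4·0 + 1 = 1. Coeff of x: P = 4
Result: 4/x + 1/x²


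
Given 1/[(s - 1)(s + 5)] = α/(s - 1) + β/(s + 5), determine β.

Cover-up at s = -5: β = 1/(-5 - 1) = -1/6


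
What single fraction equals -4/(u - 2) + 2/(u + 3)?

Common denominator (u - 2)(u + 3). Numerator: -4(u + 3) + 2(u - 2) = (-4u - 12) + (2u - 4) = -2u - 16
Result: (-2u - 16)/[(u - 2)(u + 3)]


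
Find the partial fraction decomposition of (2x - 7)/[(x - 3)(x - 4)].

At x=3: P = (2·3 - 7)/(3 - 4) = 1. At x=4: Q = (2·4 - 7)/(4 - 3) = 1
Result: 1/(x - 3) + 1/(x - 4)


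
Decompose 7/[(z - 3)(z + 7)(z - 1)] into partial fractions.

Using cover-up method: α = 7/20, β = 7/80, γ = -7/16
Result: (7/20)/(z - 3) + (7/80)/(z + 7) - (7/16)/(z - 1)


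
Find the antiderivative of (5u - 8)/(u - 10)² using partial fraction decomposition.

Decompose: A = 5, B = 5·10 - 8 = 42, so (5u - 8)/(u - 10)² = 5/(u - 10) + 42/(u - 10)². Integrate: ∫ A/(u - 10) du = 5 ln|(u - 10)|; ∫ B/(u - 10)² du = -42/(u - 10). Sum: 5 ln|(u - 10)| - 42/(u - 10) + C


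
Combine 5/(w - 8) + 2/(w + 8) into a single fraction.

Common denominator (w - 8)(w + 8). Numerator: 5(w + 8) + 2(w - 8) = (5w + 40) + (2w - 16) = 7w + 24
Result: (7w + 24)/[(w - 8)(w + 8)]


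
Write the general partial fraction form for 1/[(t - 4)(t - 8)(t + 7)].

Three distinct linear factors: α/(t - 4) + β/(t - 8) + γ/(t + 7)


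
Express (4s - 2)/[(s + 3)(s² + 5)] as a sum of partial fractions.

At s=-3: α = (4·(-3) - 2)/((-3)² + 5) = -1. β = -α = 1, γ = 4 - (-3)·α = 1
Result: -1/(s + 3) + (s + 1)/(s² + 5)


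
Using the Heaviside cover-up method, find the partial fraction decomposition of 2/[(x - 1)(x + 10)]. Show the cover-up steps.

Cover (x - 1): set x=1, get P = 2/(1 + 10) = 2/11. Cover (x + 10): set x=-10, get Q = 2/(-10 - 1) = -2/11.
Result: (2/11)/(x - 1) - (2/11)/(x + 10)


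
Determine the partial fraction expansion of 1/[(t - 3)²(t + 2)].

Cover-up at t=-2: C = 1/(-2 - 3)² = 1/25. Cover-up at t=3: B = 1/(3 + 2) = 1/5. Comparing t² coeff: A = -C = -1/25
Result: (-1/25)/(t - 3) + (1/5)/(t - 3)² + (1/25)/(t + 2)


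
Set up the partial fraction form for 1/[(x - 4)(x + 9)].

Distinct linear factors: α/(x - 4) + β/(x + 9)


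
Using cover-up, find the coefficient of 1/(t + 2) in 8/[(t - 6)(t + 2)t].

Cover (t + 2), set t=-2: 8/[(-2 - 6)(-2 - 0)] = 1/2


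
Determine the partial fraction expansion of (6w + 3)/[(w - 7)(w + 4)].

At w=7: α = (6·7 + 3)/(7 + 4) = 45/11. At w=-4: β = (6·(-4) + 3)/(-4 - 7) = 21/11
Result: (45/11)/(w - 7) + (21/11)/(w + 4)


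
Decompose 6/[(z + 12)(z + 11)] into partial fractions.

6/(z + 12)(z + 11) = A/(z + 12) + B/(z + 11). A = 6/(-12 + 11) = -6, B = 6/(-11 + 12) = 6
Result: -6/(z + 12) + 6/(z + 11)


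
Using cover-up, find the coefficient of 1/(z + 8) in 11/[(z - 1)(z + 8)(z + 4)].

Cover (z + 8), set z=-8: 11/[(-8 - 1)(-8 + 4)] = 11/36


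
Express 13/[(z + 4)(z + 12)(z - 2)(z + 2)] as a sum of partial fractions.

Using Heaviside cover-up: (13/96)/(z + 4) - (13/1120)/(z + 12) + (13/336)/(z - 2) - (13/80)/(z + 2)


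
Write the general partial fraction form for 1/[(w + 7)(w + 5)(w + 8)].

Three distinct linear factors: P/(w + 7) + Q/(w + 5) + R/(w + 8)


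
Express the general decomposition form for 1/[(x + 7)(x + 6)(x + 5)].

Three distinct linear factors: P/(x + 7) + Q/(x + 6) + R/(x + 5)


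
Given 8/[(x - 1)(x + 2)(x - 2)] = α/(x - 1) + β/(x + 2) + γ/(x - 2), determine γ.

Cover-up at x = 2: γ = 8/[(2 - 1)(2 + 2)] = 8/[(1)(4)] = 8/4 = 2


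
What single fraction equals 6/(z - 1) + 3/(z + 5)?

Common denominator (z - 1)(z + 5). Numerator: 6(z + 5) + 3(z - 1) = (6z + 30) + (3z - 3) = 9z + 27
Result: (9z + 27)/[(z - 1)(z + 5)]


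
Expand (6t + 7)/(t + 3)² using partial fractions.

(6t + 7) = α(t + 3) + β. At t = -3: β = 6·(-3) + 7 = -11. Coeff of t: α = 6
Result: 6/(t + 3) - 11/(t + 3)²


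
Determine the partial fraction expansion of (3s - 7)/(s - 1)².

(3s - 7) = α(s - 1) + β. At s = 1: β = 3·1 - 7 = -4. Coeff of s: α = 3
Result: 3/(s - 1) - 4/(s - 1)²


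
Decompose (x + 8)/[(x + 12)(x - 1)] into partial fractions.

At x=-12: P = (1·(-12) + 8)/(-12 - 1) = 4/13. At x=1: Q = (1·1 + 8)/(1 + 12) = 9/13
Result: (4/13)/(x + 12) + (9/13)/(x - 1)


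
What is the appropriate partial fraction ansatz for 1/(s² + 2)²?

Repeated quadratic factor: (αs + β)/(s² + 2) + (γs + δ)/(s² + 2)²


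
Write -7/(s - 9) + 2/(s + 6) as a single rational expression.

Common denominator (s - 9)(s + 6). Numerator: -7(s + 6) + 2(s - 9) = (-7s - 42) + (2s - 18) = -5s - 60
Result: (-5s - 60)/[(s - 9)(s + 6)]


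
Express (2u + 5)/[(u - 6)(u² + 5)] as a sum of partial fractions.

At u=6: A = (2·6 + 5)/(6² + 5) = 17/41. B = -A = -17/41, C = 2 - 6·A = -20/41
Result: (17/41)/(u - 6) - ((17/41)u + 20/41)/(u² + 5)


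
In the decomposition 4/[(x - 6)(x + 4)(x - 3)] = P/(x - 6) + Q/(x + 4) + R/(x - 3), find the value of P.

Cover-up at x = 6: P = 4/[(6 + 4)(6 - 3)] = 4/[(10)(3)] = 4/30 = 2/15


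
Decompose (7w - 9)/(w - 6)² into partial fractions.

(7w - 9) = A(w - 6) + B. At w = 6: B = 7·6 - 9 = 33. Coeff of w: A = 7
Result: 7/(w - 6) + 33/(w - 6)²


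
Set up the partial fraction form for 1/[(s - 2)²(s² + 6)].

Repeated linear + quadratic: P/(s - 2) + Q/(s - 2)² + (Rs + S)/(s² + 6)


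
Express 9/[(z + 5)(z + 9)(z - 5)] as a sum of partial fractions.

Using cover-up method: P = -9/40, Q = 9/56, R = 9/140
Result: (-9/40)/(z + 5) + (9/56)/(z + 9) + (9/140)/(z - 5)


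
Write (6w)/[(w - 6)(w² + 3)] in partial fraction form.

At w=6: A = (6·6 + 0)/(6² + 3) = 12/13. B = -A = -12/13, C = 6 - 6·A = 6/13
Result: (12/13)/(w - 6) - ((12/13)w - 6/13)/(w² + 3)


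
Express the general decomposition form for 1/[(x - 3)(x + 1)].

Distinct linear factors: A/(x - 3) + B/(x + 1)


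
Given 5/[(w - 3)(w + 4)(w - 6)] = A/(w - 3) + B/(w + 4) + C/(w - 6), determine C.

Cover-up at w = 6: C = 5/[(6 - 3)(6 + 4)] = 5/[(3)(10)] = 5/30 = 1/6


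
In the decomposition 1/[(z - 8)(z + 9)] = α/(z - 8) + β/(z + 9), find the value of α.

Cover-up at z = 8: α = 1/(8 + 9) = 1/17


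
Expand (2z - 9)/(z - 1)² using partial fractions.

(2z - 9) = P(z - 1) + Q. At z = 1: Q = 2·1 - 9 = -7. Coeff of z: P = 2
Result: 2/(z - 1) - 7/(z - 1)²


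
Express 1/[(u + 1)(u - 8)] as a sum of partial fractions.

1/(u + 1)(u - 8) = A/(u + 1) + B/(u - 8). A = 1/(-1 - 8) = -1/9, B = 1/(8 + 1) = 1/9
Result: (-1/9)/(u + 1) + (1/9)/(u - 8)


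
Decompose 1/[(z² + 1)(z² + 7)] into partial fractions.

Coefficient matching gives A = C = 0, B = 1/(7-1) = 1/6, D = -B = -1/6
Result: (1/6)/(z² + 1) - (1/6)/(z² + 7)


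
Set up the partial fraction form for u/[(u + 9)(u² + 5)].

Linear + irreducible quadratic: A/(u + 9) + (Bu + C)/(u² + 5)


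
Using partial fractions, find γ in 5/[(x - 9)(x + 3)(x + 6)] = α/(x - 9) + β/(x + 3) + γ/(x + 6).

Cover-up at x = -6: γ = 5/[(-6 - 9)(-6 + 3)] = 5/[(-15)(-3)] = 5/45 = 1/9


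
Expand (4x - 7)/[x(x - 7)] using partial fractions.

At x=0: P = (4·0 - 7)/(0 - 7) = 1. At x=7: Q = (4·7 - 7)/(7 - 0) = 3
Result: 1/x + 3/(x - 7)


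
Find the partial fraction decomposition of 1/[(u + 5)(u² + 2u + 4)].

Cover-up at u = -5: α = 1/((-5)² + 2·(-5) + 4) = 1/19. Then β = -α = -1/19, γ = -α·(2 - 5) = 3/19
Result: (1/19)/(u + 5) - ((1/19)u - 3/19)/(u² + 2u + 4)


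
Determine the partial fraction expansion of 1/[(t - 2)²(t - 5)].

Cover-up at t=5: R = 1/(5 - 2)² = 1/9. Cover-up at t=2: Q = 1/(2 - 5) = -1/3. Comparing t² coeff: P = -R = -1/9
Result: (-1/9)/(t - 2) - (1/3)/(t - 2)² + (1/9)/(t - 5)


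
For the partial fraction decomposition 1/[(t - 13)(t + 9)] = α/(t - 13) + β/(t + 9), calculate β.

Cover-up at t = -9: β = 1/(-9 - 13) = -1/22


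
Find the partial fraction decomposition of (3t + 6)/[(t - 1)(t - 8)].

At t=1: α = (3·1 + 6)/(1 - 8) = -9/7. At t=8: β = (3·8 + 6)/(8 - 1) = 30/7
Result: (-9/7)/(t - 1) + (30/7)/(t - 8)


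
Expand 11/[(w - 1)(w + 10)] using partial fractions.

11/(w - 1)(w + 10) = P/(w - 1) + Q/(w + 10). P = 11/(1 + 10) = 1, Q = 11/(-10 - 1) = -1
Result: 1/(w - 1) - 1/(w + 10)


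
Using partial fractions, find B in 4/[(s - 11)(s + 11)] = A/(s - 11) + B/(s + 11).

Cover-up at s = -11: B = 4/(-11 - 11) = -4/22 = -2/11


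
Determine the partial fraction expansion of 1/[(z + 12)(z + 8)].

1/(z + 12)(z + 8) = P/(z + 12) + Q/(z + 8). P = 1/(-12 + 8) = -1/4, Q = 1/(-8 + 12) = 1/4
Result: (-1/4)/(z + 12) + (1/4)/(z + 8)


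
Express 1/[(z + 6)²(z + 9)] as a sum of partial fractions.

Cover-up at z=-9: R = 1/(-9 + 6)² = 1/9. Cover-up at z=-6: Q = 1/(-6 + 9) = 1/3. Comparing z² coeff: P = -R = -1/9
Result: (-1/9)/(z + 6) + (1/3)/(z + 6)² + (1/9)/(z + 9)


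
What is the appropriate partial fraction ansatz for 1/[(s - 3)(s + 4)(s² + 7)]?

Two linear + quadratic: α/(s - 3) + β/(s + 4) + (γs + δ)/(s² + 7)


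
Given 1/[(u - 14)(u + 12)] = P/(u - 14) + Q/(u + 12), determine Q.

Cover-up at u = -12: Q = 1/(-12 - 14) = -1/26


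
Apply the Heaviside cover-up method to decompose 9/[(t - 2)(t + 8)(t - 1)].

Cover (t - 2), t=2: A = 9/[(2 + 8)(2 - 1)] = 9/10. Cover (t + 8), t=-8: B = 9/[(-8 - 2)(-8 - 1)] = 1/10. Cover (t - 1), t=1: C = 9/[(1 - 2)(1 + 8)] = -1.
Result: (9/10)/(t - 2) + (1/10)/(t + 8) - 1/(t - 1)


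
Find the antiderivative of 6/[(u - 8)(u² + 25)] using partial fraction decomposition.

Cover-up at u=8: P = 6/(8²+25) = 6/89. Coeff matching: Q = -6/89, R = -48/89. Decomposition: (6/89)/(u - 8) - ((6/89)u + 48/89)/(u² + 25). Integrate: linear → ln, quadratic → (1/2)ln + arctan: (6/89) ln|(u - 8)| - (3/89) ln(u² + 25) - (48/445) arctan(u/5) + C


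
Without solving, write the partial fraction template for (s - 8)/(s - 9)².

Repeated linear factor: P/(s - 9) + Q/(s - 9)²


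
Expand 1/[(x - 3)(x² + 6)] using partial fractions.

Cover-up at x = 3: α = 1/(3² + 6) = 1/15. Then β = -α = -1/15, γ = -α·(0 + 3) = -1/5
Result: (1/15)/(x - 3) - ((1/15)x + 1/5)/(x² + 6)


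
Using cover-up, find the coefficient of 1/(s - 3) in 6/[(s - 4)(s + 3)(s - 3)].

Cover (s - 3), set s=3: 6/[(3 - 4)(3 + 3)] = -1


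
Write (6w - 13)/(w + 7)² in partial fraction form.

(6w - 13) = A(w + 7) + B. At w = -7: B = 6·(-7) - 13 = -55. Coeff of w: A = 6
Result: 6/(w + 7) - 55/(w + 7)²


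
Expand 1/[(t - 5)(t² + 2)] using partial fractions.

Cover-up at t = 5: A = 1/(5² + 2) = 1/27. Then B = -A = -1/27, C = -A·(0 + 5) = -5/27
Result: (1/27)/(t - 5) - ((1/27)t + 5/27)/(t² + 2)


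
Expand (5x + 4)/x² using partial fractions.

(5x + 4) = Px + Q. At x = 0: Q = 5·0 + 4 = 4. Coeff of x: P = 5
Result: 5/x + 4/x²


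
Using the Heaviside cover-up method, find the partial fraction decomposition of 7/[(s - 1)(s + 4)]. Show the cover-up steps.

Cover (s - 1): set s=1, get α = 7/(1 + 4) = 7/5. Cover (s + 4): set s=-4, get β = 7/(-4 - 1) = -7/5.
Result: (7/5)/(s - 1) - (7/5)/(s + 4)


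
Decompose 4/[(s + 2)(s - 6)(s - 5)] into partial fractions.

Using cover-up method: P = 1/14, Q = 1/2, R = -4/7
Result: (1/14)/(s + 2) + (1/2)/(s - 6) - (4/7)/(s - 5)


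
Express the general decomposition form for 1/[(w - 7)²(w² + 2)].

Repeated linear + quadratic: A/(w - 7) + B/(w - 7)² + (Cw + D)/(w² + 2)


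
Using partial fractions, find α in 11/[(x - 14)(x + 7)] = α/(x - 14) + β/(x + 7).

Cover-up at x = 14: α = 11/(14 + 7) = 11/21


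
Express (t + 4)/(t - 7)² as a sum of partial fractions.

(t + 4) = A(t - 7) + B. At t = 7: B = 1·7 + 4 = 11. Coeff of t: A = 1
Result: 1/(t - 7) + 11/(t - 7)²


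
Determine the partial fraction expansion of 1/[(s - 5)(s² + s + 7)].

Cover-up at s = 5: α = 1/(5² + 1·5 + 7) = 1/37. Then β = -α = -1/37, γ = -α·(1 + 5) = -6/37
Result: (1/37)/(s - 5) - ((1/37)s + 6/37)/(s² + s + 7)


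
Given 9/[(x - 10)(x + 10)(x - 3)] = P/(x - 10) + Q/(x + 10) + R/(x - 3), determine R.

Cover-up at x = 3: R = 9/[(3 - 10)(3 + 10)] = 9/[(-7)(13)] = -9/91


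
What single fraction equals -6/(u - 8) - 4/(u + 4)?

Common denominator (u - 8)(u + 4). Numerator: -6(u + 4) - 4(u - 8) = (-6u - 24) - (4u - 32) = -10u + 8
Result: (-10u + 8)/[(u - 8)(u + 4)]


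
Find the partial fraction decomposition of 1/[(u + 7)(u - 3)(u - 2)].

Using cover-up method: α = 1/90, β = 1/10, γ = -1/9
Result: (1/90)/(u + 7) + (1/10)/(u - 3) - (1/9)/(u - 2)


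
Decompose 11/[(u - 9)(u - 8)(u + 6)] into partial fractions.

Using cover-up method: P = 11/15, Q = -11/14, R = 11/210
Result: (11/15)/(u - 9) - (11/14)/(u - 8) + (11/210)/(u + 6)


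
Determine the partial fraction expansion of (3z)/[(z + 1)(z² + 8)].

At z=-1: P = (3·(-1) + 0)/((-1)² + 8) = -1/3. Q = -P = 1/3, R = 3 - (-1)·P = 8/3
Result: (-1/3)/(z + 1) + ((1/3)z + 8/3)/(z² + 8)


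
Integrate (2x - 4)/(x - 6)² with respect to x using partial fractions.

Decompose: α = 2, β = 2·6 - 4 = 8, so (2x - 4)/(x - 6)² = 2/(x - 6) + 8/(x - 6)². Integrate: ∫ α/(x - 6) dx = 2 ln|(x - 6)|; ∫ β/(x - 6)² dx = -8/(x - 6). Sum: 2 ln|(x - 6)| - 8/(x - 6) + C


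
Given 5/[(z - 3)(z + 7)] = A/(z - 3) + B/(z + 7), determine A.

Cover-up at z = 3: A = 5/(3 + 7) = 5/10 = 1/2


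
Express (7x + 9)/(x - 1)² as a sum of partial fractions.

(7x + 9) = P(x - 1) + Q. At x = 1: Q = 7·1 + 9 = 16. Coeff of x: P = 7
Result: 7/(x - 1) + 16/(x - 1)²


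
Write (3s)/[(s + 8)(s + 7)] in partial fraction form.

At s=-8: α = (3·(-8) + 0)/(-8 + 7) = 24. At s=-7: β = (3·(-7) + 0)/(-7 + 8) = -21
Result: 24/(s + 8) - 21/(s + 7)


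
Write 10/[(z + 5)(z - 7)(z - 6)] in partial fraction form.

Using cover-up method: P = 5/66, Q = 5/6, R = -10/11
Result: (5/66)/(z + 5) + (5/6)/(z - 7) - (10/11)/(z - 6)


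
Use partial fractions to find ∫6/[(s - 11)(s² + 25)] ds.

Cover-up at s=11: P = 6/(11²+25) = 3/73. Coeff matching: Q = -3/73, R = -33/73. Decomposition: (3/73)/(s - 11) - ((3/73)s + 33/73)/(s² + 25). Integrate: linear → ln, quadratic → (1/2)ln + arctan: (3/73) ln|(s - 11)| - (3/146) ln(s² + 25) - (33/365) arctan(s/5) + C


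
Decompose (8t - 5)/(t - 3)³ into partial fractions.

(8t - 5) = α(t - 3)² + β(t - 3) + γ. At t = 3: γ = 8·3 - 5 = 19. Coefficients: α = 0, β = 8
Result: 8/(t - 3)² + 19/(t - 3)³


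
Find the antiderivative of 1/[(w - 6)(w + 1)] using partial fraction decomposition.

Decompose: 1/[(w - 6)(w + 1)] = (1/7)/(w - 6) - (1/7)/(w + 1). Integrate each term: (1/7) ln|(w - 6)| - (1/7) ln|(w + 1)| + C


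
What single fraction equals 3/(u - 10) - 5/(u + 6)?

Common denominator (u - 10)(u + 6). Numerator: 3(u + 6) - 5(u - 10) = (3u + 18) - (5u - 50) = -2u + 68
Result: (-2u + 68)/[(u - 10)(u + 6)]


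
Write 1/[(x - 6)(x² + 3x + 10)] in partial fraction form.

Cover-up at x = 6: α = 1/(6² + 3·6 + 10) = 1/64. Then β = -α = -1/64, γ = -α·(3 + 6) = -9/64
Result: (1/64)/(x - 6) - ((1/64)x + 9/64)/(x² + 3x + 10)


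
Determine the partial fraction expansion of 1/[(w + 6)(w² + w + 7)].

Cover-up at w = -6: P = 1/((-6)² + 1·(-6) + 7) = 1/37. Then Q = -P = -1/37, R = -P·(1 - 6) = 5/37
Result: (1/37)/(w + 6) - ((1/37)w - 5/37)/(w² + w + 7)


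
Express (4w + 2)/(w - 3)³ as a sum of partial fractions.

(4w + 2) = P(w - 3)² + Q(w - 3) + R. At w = 3: R = 4·3 + 2 = 14. Coefficients: P = 0, Q = 4
Result: 4/(w - 3)² + 14/(w - 3)³


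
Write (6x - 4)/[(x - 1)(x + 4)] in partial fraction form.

At x=1: A = (6·1 - 4)/(1 + 4) = 2/5. At x=-4: B = (6·(-4) - 4)/(-4 - 1) = 28/5
Result: (2/5)/(x - 1) + (28/5)/(x + 4)


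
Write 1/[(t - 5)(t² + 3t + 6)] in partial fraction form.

Cover-up at t = 5: A = 1/(5² + 3·5 + 6) = 1/46. Then B = -A = -1/46, C = -A·(3 + 5) = -4/23
Result: (1/46)/(t - 5) - ((1/46)t + 4/23)/(t² + 3t + 6)


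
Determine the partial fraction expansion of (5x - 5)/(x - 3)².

(5x - 5) = A(x - 3) + B. At x = 3: B = 5·3 - 5 = 10. Coeff of x: A = 5
Result: 5/(x - 3) + 10/(x - 3)²


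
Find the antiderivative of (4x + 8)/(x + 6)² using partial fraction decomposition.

Decompose: P = 4, Q = 4·(-6) + 8 = -16, so (4x + 8)/(x + 6)² = 4/(x + 6) - 16/(x + 6)². Integrate: ∫ P/(x + 6) dx = 4 ln|(x + 6)|; ∫ Q/(x + 6)² dx = 16/(x + 6). Sum: 4 ln|(x + 6)| + 16/(x + 6) + C


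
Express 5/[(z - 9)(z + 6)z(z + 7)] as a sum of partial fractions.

Using Heaviside cover-up: (1/432)/(z - 9) + (1/18)/(z + 6) - (5/378)/z - (5/112)/(z + 7)


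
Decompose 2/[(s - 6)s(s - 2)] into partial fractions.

Using cover-up method: P = 1/12, Q = 1/6, R = -1/4
Result: (1/12)/(s - 6) + (1/6)/s - (1/4)/(s - 2)


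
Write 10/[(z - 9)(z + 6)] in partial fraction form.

10/(z - 9)(z + 6) = A/(z - 9) + B/(z + 6). A = 10/(9 + 6) = 2/3, B = 10/(-6 - 9) = -2/3
Result: (2/3)/(z - 9) - (2/3)/(z + 6)


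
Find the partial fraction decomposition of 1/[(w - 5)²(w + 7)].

Cover-up at w=-7: C = 1/(-7 - 5)² = 1/144. Cover-up at w=5: B = 1/(5 + 7) = 1/12. Comparing w² coeff: A = -C = -1/144
Result: (-1/144)/(w - 5) + (1/12)/(w - 5)² + (1/144)/(w + 7)


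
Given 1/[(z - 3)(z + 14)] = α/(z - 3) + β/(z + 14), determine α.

Cover-up at z = 3: α = 1/(3 + 14) = 1/17


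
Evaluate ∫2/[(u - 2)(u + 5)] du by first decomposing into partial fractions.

Decompose: 2/[(u - 2)(u + 5)] = (2/7)/(u - 2) - (2/7)/(u + 5). Integrate each term: (2/7) ln|(u - 2)| - (2/7) ln|(u + 5)| + C


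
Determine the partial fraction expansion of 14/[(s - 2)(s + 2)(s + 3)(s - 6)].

Using Heaviside cover-up: (-7/40)/(s - 2) + (7/16)/(s + 2) - (14/45)/(s + 3) + (7/144)/(s - 6)


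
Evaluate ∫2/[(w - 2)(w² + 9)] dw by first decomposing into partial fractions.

Cover-up at w=2: α = 2/(2²+9) = 2/13. Coeff matching: β = -2/13, γ = -4/13. Decomposition: (2/13)/(w - 2) - ((2/13)w + 4/13)/(w² + 9). Integrate: linear → ln, quadratic → (1/2)ln + arctan: (2/13) ln|(w - 2)| - (1/13) ln(w² + 9) - (4/39) arctan(w/3) + C


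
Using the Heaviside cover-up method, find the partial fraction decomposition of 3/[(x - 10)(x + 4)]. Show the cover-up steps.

Cover (x - 10): set x=10, get A = 3/(10 + 4) = 3/14. Cover (x + 4): set x=-4, get B = 3/(-4 - 10) = -3/14.
Result: (3/14)/(x - 10) - (3/14)/(x + 4)


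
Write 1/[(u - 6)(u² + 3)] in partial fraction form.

Cover-up at u = 6: P = 1/(6² + 3) = 1/39. Then Q = -P = -1/39, R = -P·(0 + 6) = -2/13
Result: (1/39)/(u - 6) - ((1/39)u + 2/13)/(u² + 3)


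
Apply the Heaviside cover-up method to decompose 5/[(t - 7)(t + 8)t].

Cover (t - 7), t=7: A = 5/[(7 + 8)(7 - 0)] = 1/21. Cover (t + 8), t=-8: B = 5/[(-8 - 7)(-8 - 0)] = 1/24. Cover t, t=0: C = 5/[(0 - 7)(0 + 8)] = -5/56.
Result: (1/21)/(t - 7) + (1/24)/(t + 8) - (5/56)/t


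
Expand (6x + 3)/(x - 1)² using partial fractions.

(6x + 3) = A(x - 1) + B. At x = 1: B = 6·1 + 3 = 9. Coeff of x: A = 6
Result: 6/(x - 1) + 9/(x - 1)²


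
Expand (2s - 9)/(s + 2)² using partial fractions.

(2s - 9) = P(s + 2) + Q. At s = -2: Q = 2·(-2) - 9 = -13. Coeff of s: P = 2
Result: 2/(s + 2) - 13/(s + 2)²


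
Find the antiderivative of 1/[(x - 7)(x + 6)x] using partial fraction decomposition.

Cover-up: A = 1/91, B = 1/78, C = -1/42. Decomposition: (1/91)/(x - 7) + (1/78)/(x + 6) - (1/42)/x. Integrate each term: (1/91) ln|(x - 7)| + (1/78) ln|(x + 6)| - (1/42) ln|x| + C


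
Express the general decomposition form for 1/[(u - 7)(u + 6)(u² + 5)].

Two linear + quadratic: P/(u - 7) + Q/(u + 6) + (Ru + S)/(u² + 5)


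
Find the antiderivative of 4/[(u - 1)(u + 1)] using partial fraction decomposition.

Decompose: 4/[(u - 1)(u + 1)] = 2/(u - 1) - 2/(u + 1). Integrate each term: 2 ln|(u - 1)| - 2 ln|(u + 1)| + C


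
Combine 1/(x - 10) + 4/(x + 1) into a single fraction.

Common denominator (x - 10)(x + 1). Numerator: 1(x + 1) + 4(x - 10) = (x + 1) + (4x - 40) = 5x - 39
Result: (5x - 39)/[(x - 10)(x + 1)]


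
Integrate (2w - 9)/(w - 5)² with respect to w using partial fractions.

Decompose: α = 2, β = 2·5 - 9 = 1, so (2w - 9)/(w - 5)² = 2/(w - 5) + 1/(w - 5)². Integrate: ∫ α/(w - 5) dw = 2 ln|(w - 5)|; ∫ β/(w - 5)² dw = -1/(w - 5). Sum: 2 ln|(w - 5)| - 1/(w - 5) + C


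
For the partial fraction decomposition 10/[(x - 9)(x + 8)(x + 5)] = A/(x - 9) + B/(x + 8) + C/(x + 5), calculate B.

Cover-up at x = -8: B = 10/[(-8 - 9)(-8 + 5)] = 10/[(-17)(-3)] = 10/51


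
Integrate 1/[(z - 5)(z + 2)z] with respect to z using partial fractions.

Cover-up: P = 1/35, Q = 1/14, R = -1/10. Decomposition: (1/35)/(z - 5) + (1/14)/(z + 2) - (1/10)/z. Integrate each term: (1/35) ln|(z - 5)| + (1/14) ln|(z + 2)| - (1/10) ln|z| + C


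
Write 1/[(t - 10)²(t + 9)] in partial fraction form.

Cover-up at t=-9: R = 1/(-9 - 10)² = 1/361. Cover-up at t=10: Q = 1/(10 + 9) = 1/19. Comparing t² coeff: P = -R = -1/361
Result: (-1/361)/(t - 10) + (1/19)/(t - 10)² + (1/361)/(t + 9)


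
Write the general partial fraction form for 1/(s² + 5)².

Repeated quadratic factor: (As + B)/(s² + 5) + (Cs + D)/(s² + 5)²


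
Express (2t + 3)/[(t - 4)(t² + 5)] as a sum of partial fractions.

At t=4: α = (2·4 + 3)/(4² + 5) = 11/21. β = -α = -11/21, γ = 2 - 4·α = -2/21
Result: (11/21)/(t - 4) - ((11/21)t + 2/21)/(t² + 5)


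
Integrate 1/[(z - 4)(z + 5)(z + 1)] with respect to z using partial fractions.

Cover-up: α = 1/45, β = 1/36, γ = -1/20. Decomposition: (1/45)/(z - 4) + (1/36)/(z + 5) - (1/20)/(z + 1). Integrate each term: (1/45) ln|(z - 4)| + (1/36) ln|(z + 5)| - (1/20) ln|(z + 1)| + C


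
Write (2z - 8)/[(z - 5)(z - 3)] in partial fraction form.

At z=5: α = (2·5 - 8)/(5 - 3) = 1. At z=3: β = (2·3 - 8)/(3 - 5) = 1
Result: 1/(z - 5) + 1/(z - 3)


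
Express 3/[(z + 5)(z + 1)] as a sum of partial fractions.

3/(z + 5)(z + 1) = α/(z + 5) + β/(z + 1). α = 3/(-5 + 1) = -3/4, β = 3/(-1 + 5) = 3/4
Result: (-3/4)/(z + 5) + (3/4)/(z + 1)


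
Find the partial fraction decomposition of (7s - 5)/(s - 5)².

(7s - 5) = A(s - 5) + B. At s = 5: B = 7·5 - 5 = 30. Coeff of s: A = 7
Result: 7/(s - 5) + 30/(s - 5)²


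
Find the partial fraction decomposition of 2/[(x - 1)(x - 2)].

2/(x - 1)(x - 2) = P/(x - 1) + Q/(x - 2). P = 2/(1 - 2) = -2, Q = 2/(2 - 1) = 2
Result: -2/(x - 1) + 2/(x - 2)


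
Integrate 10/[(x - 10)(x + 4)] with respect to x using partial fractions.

Decompose: 10/[(x - 10)(x + 4)] = (5/7)/(x - 10) - (5/7)/(x + 4). Integrate each term: (5/7) ln|(x - 10)| - (5/7) ln|(x + 4)| + C


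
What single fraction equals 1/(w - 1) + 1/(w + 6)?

Common denominator (w - 1)(w + 6). Numerator: 1(w + 6) + 1(w - 1) = (w + 6) + (w - 1) = 2w + 5
Result: (2w + 5)/[(w - 1)(w + 6)]


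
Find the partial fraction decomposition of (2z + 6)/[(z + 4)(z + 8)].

At z=-4: P = (2·(-4) + 6)/(-4 + 8) = -1/2. At z=-8: Q = (2·(-8) + 6)/(-8 + 4) = 5/2
Result: (-1/2)/(z + 4) + (5/2)/(z + 8)


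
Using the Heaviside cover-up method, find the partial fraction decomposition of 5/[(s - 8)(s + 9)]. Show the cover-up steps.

Cover (s - 8): set s=8, get P = 5/(8 + 9) = 5/17. Cover (s + 9): set s=-9, get Q = 5/(-9 - 8) = -5/17.
Result: (5/17)/(s - 8) - (5/17)/(s + 9)


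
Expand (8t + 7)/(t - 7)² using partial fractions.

(8t + 7) = α(t - 7) + β. At t = 7: β = 8·7 + 7 = 63. Coeff of t: α = 8
Result: 8/(t - 7) + 63/(t - 7)²


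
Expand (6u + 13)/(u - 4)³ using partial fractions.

(6u + 13) = A(u - 4)² + B(u - 4) + C. At u = 4: C = 6·4 + 13 = 37. Coefficients: A = 0, B = 6
Result: 6/(u - 4)² + 37/(u - 4)³


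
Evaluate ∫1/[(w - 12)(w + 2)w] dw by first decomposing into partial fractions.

Cover-up: α = 1/168, β = 1/28, γ = -1/24. Decomposition: (1/168)/(w - 12) + (1/28)/(w + 2) - (1/24)/w. Integrate each term: (1/168) ln|(w - 12)| + (1/28) ln|(w + 2)| - (1/24) ln|w| + C


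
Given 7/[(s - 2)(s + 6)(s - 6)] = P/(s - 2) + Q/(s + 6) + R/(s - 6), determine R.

Cover-up at s = 6: R = 7/[(6 - 2)(6 + 6)] = 7/[(4)(12)] = 7/48


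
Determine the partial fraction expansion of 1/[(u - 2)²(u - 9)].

Cover-up at u=9: C = 1/(9 - 2)² = 1/49. Cover-up at u=2: B = 1/(2 - 9) = -1/7. Comparing u² coeff: A = -C = -1/49
Result: (-1/49)/(u - 2) - (1/7)/(u - 2)² + (1/49)/(u - 9)


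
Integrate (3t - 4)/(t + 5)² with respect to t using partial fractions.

Decompose: α = 3, β = 3·(-5) - 4 = -19, so (3t - 4)/(t + 5)² = 3/(t + 5) - 19/(t + 5)². Integrate: ∫ α/(t + 5) dt = 3 ln|(t + 5)|; ∫ β/(t + 5)² dt = 19/(t + 5). Sum: 3 ln|(t + 5)| + 19/(t + 5) + C


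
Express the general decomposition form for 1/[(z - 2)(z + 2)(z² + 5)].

Two linear + quadratic: A/(z - 2) + B/(z + 2) + (Cz + D)/(z² + 5)


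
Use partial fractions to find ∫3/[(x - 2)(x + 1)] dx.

Decompose: 3/[(x - 2)(x + 1)] = 1/(x - 2) - 1/(x + 1). Integrate each term: ln|(x - 2)| - ln|(x + 1)| + C


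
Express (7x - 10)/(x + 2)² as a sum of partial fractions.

(7x - 10) = α(x + 2) + β. At x = -2: β = 7·(-2) - 10 = -24. Coeff of x: α = 7
Result: 7/(x + 2) - 24/(x + 2)²


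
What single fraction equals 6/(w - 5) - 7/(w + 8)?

Common denominator (w - 5)(w + 8). Numerator: 6(w + 8) - 7(w - 5) = (6w + 48) - (7w - 35) = -w + 83
Result: (-w + 83)/[(w - 5)(w + 8)]


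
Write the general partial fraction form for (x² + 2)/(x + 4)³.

Repeated linear factor (power 3): α/(x + 4) + β/(x + 4)² + γ/(x + 4)³


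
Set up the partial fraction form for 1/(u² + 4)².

Repeated quadratic factor: (αu + β)/(u² + 4) + (γu + δ)/(u² + 4)²


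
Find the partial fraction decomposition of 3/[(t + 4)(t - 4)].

3/(t + 4)(t - 4) = A/(t + 4) + B/(t - 4). A = 3/(-4 - 4) = -3/8, B = 3/(4 + 4) = 3/8
Result: (-3/8)/(t + 4) + (3/8)/(t - 4)


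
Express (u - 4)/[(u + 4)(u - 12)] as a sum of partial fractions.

At u=-4: α = (1·(-4) - 4)/(-4 - 12) = 1/2. At u=12: β = (1·12 - 4)/(12 + 4) = 1/2
Result: (1/2)/(u + 4) + (1/2)/(u - 12)


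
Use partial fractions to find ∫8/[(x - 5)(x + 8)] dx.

Decompose: 8/[(x - 5)(x + 8)] = (8/13)/(x - 5) - (8/13)/(x + 8). Integrate each term: (8/13) ln|(x - 5)| - (8/13) ln|(x + 8)| + C


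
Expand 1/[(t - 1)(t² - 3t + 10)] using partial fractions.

Cover-up at t = 1: α = 1/(1² - 3·1 + 10) = 1/8. Then β = -α = -1/8, γ = -α·(-3 + 1) = 1/4
Result: (1/8)/(t - 1) - ((1/8)t - 1/4)/(t² - 3t + 10)


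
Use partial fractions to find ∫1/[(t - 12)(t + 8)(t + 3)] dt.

Cover-up: P = 1/300, Q = 1/100, R = -1/75. Decomposition: (1/300)/(t - 12) + (1/100)/(t + 8) - (1/75)/(t + 3). Integrate each term: (1/300) ln|(t - 12)| + (1/100) ln|(t + 8)| - (1/75) ln|(t + 3)| + C


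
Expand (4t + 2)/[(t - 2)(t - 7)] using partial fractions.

At t=2: A = (4·2 + 2)/(2 - 7) = -2. At t=7: B = (4·7 + 2)/(7 - 2) = 6
Result: -2/(t - 2) + 6/(t - 7)


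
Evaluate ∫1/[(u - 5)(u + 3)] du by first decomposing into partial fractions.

Decompose: 1/[(u - 5)(u + 3)] = (1/8)/(u - 5) - (1/8)/(u + 3). Integrate each term: (1/8) ln|(u - 5)| - (1/8) ln|(u + 3)| + C


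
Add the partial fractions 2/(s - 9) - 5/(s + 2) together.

Common denominator (s - 9)(s + 2). Numerator: 2(s + 2) - 5(s - 9) = (2s + 4) - (5s - 45) = -3s + 49
Result: (-3s + 49)/[(s - 9)(s + 2)]


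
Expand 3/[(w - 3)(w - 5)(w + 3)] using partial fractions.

Using cover-up method: A = -1/4, B = 3/16, C = 1/16
Result: (-1/4)/(w - 3) + (3/16)/(w - 5) + (1/16)/(w + 3)


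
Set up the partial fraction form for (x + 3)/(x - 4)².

Repeated linear factor: P/(x - 4) + Q/(x - 4)²


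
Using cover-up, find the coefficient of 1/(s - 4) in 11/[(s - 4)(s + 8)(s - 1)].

Cover (s - 4), set s=4: 11/[(4 + 8)(4 - 1)] = 11/36


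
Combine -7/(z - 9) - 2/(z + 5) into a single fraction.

Common denominator (z - 9)(z + 5). Numerator: -7(z + 5) - 2(z - 9) = (-7z - 35) - (2z - 18) = -9z - 17
Result: (-9z - 17)/[(z - 9)(z + 5)]


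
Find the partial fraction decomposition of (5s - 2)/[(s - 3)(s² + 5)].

At s=3: P = (5·3 - 2)/(3² + 5) = 13/14. Q = -P = -13/14, R = 5 - 3·P = 31/14
Result: (13/14)/(s - 3) - ((13/14)s - 31/14)/(s² + 5)


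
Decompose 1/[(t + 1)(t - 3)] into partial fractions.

1/(t + 1)(t - 3) = α/(t + 1) + β/(t - 3). α = 1/(-1 - 3) = -1/4, β = 1/(3 + 1) = 1/4
Result: (-1/4)/(t + 1) + (1/4)/(t - 3)


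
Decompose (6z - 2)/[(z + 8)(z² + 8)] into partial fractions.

At z=-8: α = (6·(-8) - 2)/((-8)² + 8) = -25/36. β = -α = 25/36, γ = 6 - (-8)·α = 4/9
Result: (-25/36)/(z + 8) + ((25/36)z + 4/9)/(z² + 8)


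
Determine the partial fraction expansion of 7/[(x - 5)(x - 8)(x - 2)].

Using cover-up method: P = -7/9, Q = 7/18, R = 7/18
Result: (-7/9)/(x - 5) + (7/18)/(x - 8) + (7/18)/(x - 2)


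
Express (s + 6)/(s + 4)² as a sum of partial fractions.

(s + 6) = α(s + 4) + β. At s = -4: β = 1·(-4) + 6 = 2. Coeff of s: α = 1
Result: 1/(s + 4) + 2/(s + 4)²


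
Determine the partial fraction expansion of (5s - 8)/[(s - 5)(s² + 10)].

At s=5: A = (5·5 - 8)/(5² + 10) = 17/35. B = -A = -17/35, C = 5 - 5·A = 18/7
Result: (17/35)/(s - 5) - ((17/35)s - 18/7)/(s² + 10)


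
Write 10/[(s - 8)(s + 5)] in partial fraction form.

10/(s - 8)(s + 5) = P/(s - 8) + Q/(s + 5). P = 10/(8 + 5) = 10/13, Q = 10/(-5 - 8) = -10/13
Result: (10/13)/(s - 8) - (10/13)/(s + 5)


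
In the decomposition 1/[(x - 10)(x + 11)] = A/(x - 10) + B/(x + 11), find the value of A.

Cover-up at x = 10: A = 1/(10 + 11) = 1/21


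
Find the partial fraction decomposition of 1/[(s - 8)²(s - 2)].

Cover-up at s=2: R = 1/(2 - 8)² = 1/36. Cover-up at s=8: Q = 1/(8 - 2) = 1/6. Comparing s² coeff: P = -R = -1/36
Result: (-1/36)/(s - 8) + (1/6)/(s - 8)² + (1/36)/(s - 2)


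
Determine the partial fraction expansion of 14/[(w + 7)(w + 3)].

14/(w + 7)(w + 3) = P/(w + 7) + Q/(w + 3). P = 14/(-7 + 3) = -7/2, Q = 14/(-3 + 7) = 7/2
Result: (-7/2)/(w + 7) + (7/2)/(w + 3)


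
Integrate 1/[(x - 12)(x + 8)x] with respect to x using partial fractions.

Cover-up: A = 1/240, B = 1/160, C = -1/96. Decomposition: (1/240)/(x - 12) + (1/160)/(x + 8) - (1/96)/x. Integrate each term: (1/240) ln|(x - 12)| + (1/160) ln|(x + 8)| - (1/96) ln|x| + C


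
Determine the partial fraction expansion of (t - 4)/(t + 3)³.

(t - 4) = A(t + 3)² + B(t + 3) + C. At t = -3: C = 1·(-3) - 4 = -7. Coefficients: A = 0, B = 1
Result: 1/(t + 3)² - 7/(t + 3)³


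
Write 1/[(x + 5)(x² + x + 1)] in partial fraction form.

Cover-up at x = -5: P = 1/((-5)² + 1·(-5) + 1) = 1/21. Then Q = -P = -1/21, R = -P·(1 - 5) = 4/21
Result: (1/21)/(x + 5) - ((1/21)x - 4/21)/(x² + x + 1)


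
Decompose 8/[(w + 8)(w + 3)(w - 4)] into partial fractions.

Using cover-up method: α = 2/15, β = -8/35, γ = 2/21
Result: (2/15)/(w + 8) - (8/35)/(w + 3) + (2/21)/(w - 4)


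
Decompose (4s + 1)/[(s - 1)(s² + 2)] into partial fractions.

At s=1: A = (4·1 + 1)/(1² + 2) = 5/3. B = -A = -5/3, C = 4 - 1·A = 7/3
Result: (5/3)/(s - 1) - ((5/3)s - 7/3)/(s² + 2)


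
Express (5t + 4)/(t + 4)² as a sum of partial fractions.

(5t + 4) = P(t + 4) + Q. At t = -4: Q = 5·(-4) + 4 = -16. Coeff of t: P = 5
Result: 5/(t + 4) - 16/(t + 4)²


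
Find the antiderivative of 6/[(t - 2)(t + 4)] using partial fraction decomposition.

Decompose: 6/[(t - 2)(t + 4)] = 1/(t - 2) - 1/(t + 4). Integrate each term: ln|(t - 2)| - ln|(t + 4)| + C


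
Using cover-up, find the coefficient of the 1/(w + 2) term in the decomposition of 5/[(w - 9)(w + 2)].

Cover (w + 2), set w=-2: 5/((w - 9) at w=-2) = 5/(-11) = -5/11


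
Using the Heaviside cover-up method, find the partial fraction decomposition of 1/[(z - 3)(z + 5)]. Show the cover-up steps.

Cover (z - 3): set z=3, get α = 1/(3 + 5) = 1/8. Cover (z + 5): set z=-5, get β = 1/(-5 - 3) = -1/8.
Result: (1/8)/(z - 3) - (1/8)/(z + 5)


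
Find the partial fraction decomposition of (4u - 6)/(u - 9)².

(4u - 6) = α(u - 9) + β. At u = 9: β = 4·9 - 6 = 30. Coeff of u: α = 4
Result: 4/(u - 9) + 30/(u - 9)²


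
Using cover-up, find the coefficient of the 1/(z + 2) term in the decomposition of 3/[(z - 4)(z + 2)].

Cover (z + 2), set z=-2: 3/((z - 4) at z=-2) = 3/(-6) = -1/2


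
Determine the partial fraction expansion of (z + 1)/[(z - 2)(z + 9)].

At z=2: P = (1·2 + 1)/(2 + 9) = 3/11. At z=-9: Q = (1·(-9) + 1)/(-9 - 2) = 8/11
Result: (3/11)/(z - 2) + (8/11)/(z + 9)


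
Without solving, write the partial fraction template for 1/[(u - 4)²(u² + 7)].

Repeated linear + quadratic: A/(u - 4) + B/(u - 4)² + (Cu + D)/(u² + 7)


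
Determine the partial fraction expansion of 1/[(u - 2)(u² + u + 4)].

Cover-up at u = 2: P = 1/(2² + 1·2 + 4) = 1/10. Then Q = -P = -1/10, R = -P·(1 + 2) = -3/10
Result: (1/10)/(u - 2) - ((1/10)u + 3/10)/(u² + u + 4)


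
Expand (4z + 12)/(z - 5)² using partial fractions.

(4z + 12) = P(z - 5) + Q. At z = 5: Q = 4·5 + 12 = 32. Coeff of z: P = 4
Result: 4/(z - 5) + 32/(z - 5)²


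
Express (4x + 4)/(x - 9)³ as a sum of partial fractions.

(4x + 4) = α(x - 9)² + β(x - 9) + γ. At x = 9: γ = 4·9 + 4 = 40. Coefficients: α = 0, β = 4
Result: 4/(x - 9)² + 40/(x - 9)³


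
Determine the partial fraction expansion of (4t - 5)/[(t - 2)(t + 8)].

At t=2: α = (4·2 - 5)/(2 + 8) = 3/10. At t=-8: β = (4·(-8) - 5)/(-8 - 2) = 37/10
Result: (3/10)/(t - 2) + (37/10)/(t + 8)


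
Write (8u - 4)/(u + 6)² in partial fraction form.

(8u - 4) = α(u + 6) + β. At u = -6: β = 8·(-6) - 4 = -52. Coeff of u: α = 8
Result: 8/(u + 6) - 52/(u + 6)²


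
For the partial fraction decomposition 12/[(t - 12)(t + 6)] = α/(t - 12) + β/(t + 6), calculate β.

Cover-up at t = -6: β = 12/(-6 - 12) = -12/18 = -2/3


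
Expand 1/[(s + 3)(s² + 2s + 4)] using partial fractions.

Cover-up at s = -3: P = 1/((-3)² + 2·(-3) + 4) = 1/7. Then Q = -P = -1/7, R = -P·(2 - 3) = 1/7
Result: (1/7)/(s + 3) - ((1/7)s - 1/7)/(s² + 2s + 4)


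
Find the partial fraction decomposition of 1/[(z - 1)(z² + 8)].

Cover-up at z = 1: P = 1/(1² + 8) = 1/9. Then Q = -P = -1/9, R = -P·(0 + 1) = -1/9
Result: (1/9)/(z - 1) - ((1/9)z + 1/9)/(z² + 8)


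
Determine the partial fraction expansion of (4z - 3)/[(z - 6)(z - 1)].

At z=6: P = (4·6 - 3)/(6 - 1) = 21/5. At z=1: Q = (4·1 - 3)/(1 - 6) = -1/5
Result: (21/5)/(z - 6) - (1/5)/(z - 1)


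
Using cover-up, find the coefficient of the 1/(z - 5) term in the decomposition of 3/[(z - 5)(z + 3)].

Cover (z - 5), set z=5: 3/((z + 3) at z=5) = 3/(8) = 3/8


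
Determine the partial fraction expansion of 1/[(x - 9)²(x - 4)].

Cover-up at x=4: R = 1/(4 - 9)² = 1/25. Cover-up at x=9: Q = 1/(9 - 4) = 1/5. Comparing x² coeff: P = -R = -1/25
Result: (-1/25)/(x - 9) + (1/5)/(x - 9)² + (1/25)/(x - 4)


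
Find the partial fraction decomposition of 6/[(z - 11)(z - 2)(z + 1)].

Using cover-up method: A = 1/18, B = -2/9, C = 1/6
Result: (1/18)/(z - 11) - (2/9)/(z - 2) + (1/6)/(z + 1)


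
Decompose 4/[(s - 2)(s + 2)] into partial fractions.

4/(s - 2)(s + 2) = A/(s - 2) + B/(s + 2). A = 4/(2 + 2) = 1, B = 4/(-2 - 2) = -1
Result: 1/(s - 2) - 1/(s + 2)


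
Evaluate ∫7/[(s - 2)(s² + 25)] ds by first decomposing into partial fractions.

Cover-up at s=2: α = 7/(2²+25) = 7/29. Coeff matching: β = -7/29, γ = -14/29. Decomposition: (7/29)/(s - 2) - ((7/29)s + 14/29)/(s² + 25). Integrate: linear → ln, quadratic → (1/2)ln + arctan: (7/29) ln|(s - 2)| - (7/58) ln(s² + 25) - (14/145) arctan(s/5) + C


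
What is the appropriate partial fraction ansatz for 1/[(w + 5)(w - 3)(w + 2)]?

Three distinct linear factors: α/(w + 5) + β/(w - 3) + γ/(w + 2)


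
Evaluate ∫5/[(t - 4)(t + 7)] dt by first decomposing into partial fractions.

Decompose: 5/[(t - 4)(t + 7)] = (5/11)/(t - 4) - (5/11)/(t + 7). Integrate each term: (5/11) ln|(t - 4)| - (5/11) ln|(t + 7)| + C


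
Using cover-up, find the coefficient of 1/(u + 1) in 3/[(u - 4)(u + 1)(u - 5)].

Cover (u + 1), set u=-1: 3/[(-1 - 4)(-1 - 5)] = 1/10


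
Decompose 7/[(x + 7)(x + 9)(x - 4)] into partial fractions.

Using cover-up method: A = -7/22, B = 7/26, C = 7/143
Result: (-7/22)/(x + 7) + (7/26)/(x + 9) + (7/143)/(x - 4)


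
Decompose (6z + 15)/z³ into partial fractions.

(6z + 15) = Az² + Bz + C. At z = 0: C = 6·0 + 15 = 15. Coefficients: A = 0, B = 6
Result: 6/z² + 15/z³


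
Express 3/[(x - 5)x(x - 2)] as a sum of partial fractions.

Using cover-up method: P = 1/5, Q = 3/10, R = -1/2
Result: (1/5)/(x - 5) + (3/10)/x - (1/2)/(x - 2)


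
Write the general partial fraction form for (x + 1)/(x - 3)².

Repeated linear factor: A/(x - 3) + B/(x - 3)²


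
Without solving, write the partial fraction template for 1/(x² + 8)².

Repeated quadratic factor: (αx + β)/(x² + 8) + (γx + δ)/(x² + 8)²


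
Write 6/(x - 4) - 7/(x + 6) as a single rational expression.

Common denominator (x - 4)(x + 6). Numerator: 6(x + 6) - 7(x - 4) = (6x + 36) - (7x - 28) = -x + 64
Result: (-x + 64)/[(x - 4)(x + 6)]


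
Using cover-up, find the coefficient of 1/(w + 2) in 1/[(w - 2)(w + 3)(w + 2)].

Cover (w + 2), set w=-2: 1/[(-2 - 2)(-2 + 3)] = -1/4


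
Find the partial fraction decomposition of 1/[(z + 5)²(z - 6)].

Cover-up at z=6: R = 1/(6 + 5)² = 1/121. Cover-up at z=-5: Q = 1/(-5 - 6) = -1/11. Comparing z² coeff: P = -R = -1/121
Result: (-1/121)/(z + 5) - (1/11)/(z + 5)² + (1/121)/(z - 6)


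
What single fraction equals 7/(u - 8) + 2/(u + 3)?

Common denominator (u - 8)(u + 3). Numerator: 7(u + 3) + 2(u - 8) = (7u + 21) + (2u - 16) = 9u + 5
Result: (9u + 5)/[(u - 8)(u + 3)]


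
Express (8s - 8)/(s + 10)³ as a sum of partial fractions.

(8s - 8) = α(s + 10)² + β(s + 10) + γ. At s = -10: γ = 8·(-10) - 8 = -88. Coefficients: α = 0, β = 8
Result: 8/(s + 10)² - 88/(s + 10)³
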